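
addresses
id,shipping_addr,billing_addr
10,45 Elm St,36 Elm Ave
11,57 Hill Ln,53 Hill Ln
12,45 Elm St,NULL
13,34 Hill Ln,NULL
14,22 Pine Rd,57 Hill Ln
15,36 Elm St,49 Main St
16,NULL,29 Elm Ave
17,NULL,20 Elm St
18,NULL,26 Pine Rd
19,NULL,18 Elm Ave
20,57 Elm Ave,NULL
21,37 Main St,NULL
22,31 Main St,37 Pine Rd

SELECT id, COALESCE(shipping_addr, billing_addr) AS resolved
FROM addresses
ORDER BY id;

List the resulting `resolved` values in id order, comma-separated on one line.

id=10: shipping_addr=45 Elm St → 45 Elm St
id=11: shipping_addr=57 Hill Ln → 57 Hill Ln
id=12: shipping_addr=45 Elm St → 45 Elm St
id=13: shipping_addr=34 Hill Ln → 34 Hill Ln
id=14: shipping_addr=22 Pine Rd → 22 Pine Rd
id=15: shipping_addr=36 Elm St → 36 Elm St
id=16: shipping_addr=NULL, billing_addr=29 Elm Ave → 29 Elm Ave
id=17: shipping_addr=NULL, billing_addr=20 Elm St → 20 Elm St
id=18: shipping_addr=NULL, billing_addr=26 Pine Rd → 26 Pine Rd
id=19: shipping_addr=NULL, billing_addr=18 Elm Ave → 18 Elm Ave
id=20: shipping_addr=57 Elm Ave → 57 Elm Ave
id=21: shipping_addr=37 Main St → 37 Main St
id=22: shipping_addr=31 Main St → 31 Main St

45 Elm St, 57 Hill Ln, 45 Elm St, 34 Hill Ln, 22 Pine Rd, 36 Elm St, 29 Elm Ave, 20 Elm St, 26 Pine Rd, 18 Elm Ave, 57 Elm Ave, 37 Main St, 31 Main St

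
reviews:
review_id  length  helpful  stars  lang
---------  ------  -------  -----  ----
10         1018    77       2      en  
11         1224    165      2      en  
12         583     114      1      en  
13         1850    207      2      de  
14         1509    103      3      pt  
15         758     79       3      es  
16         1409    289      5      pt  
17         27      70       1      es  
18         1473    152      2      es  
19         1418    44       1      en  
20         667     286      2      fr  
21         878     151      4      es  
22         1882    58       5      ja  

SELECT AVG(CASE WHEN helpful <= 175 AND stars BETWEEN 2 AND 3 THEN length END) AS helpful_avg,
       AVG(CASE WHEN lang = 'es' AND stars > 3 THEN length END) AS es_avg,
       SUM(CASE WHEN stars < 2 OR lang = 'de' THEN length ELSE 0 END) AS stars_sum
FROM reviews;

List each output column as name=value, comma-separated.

helpful_avg=1196.4, es_avg=878, stars_sum=3878

[helpful_avg: helpful <= 175 AND stars BETWEEN 2 AND 3]
review_id=10: ✓ → 1018
review_id=11: ✓ → 1224
review_id=12: ✗
review_id=13: ✗
review_id=14: ✓ → 1509
review_id=15: ✓ → 758
review_id=16: ✗
review_id=17: ✗
review_id=18: ✓ → 1473
review_id=19: ✗
review_id=20: ✗
review_id=21: ✗
review_id=22: ✗
helpful_avg = (1018 + 1224 + 1509 + 758 + 1473) / 5 = 1196.4
—
[es_avg: lang = 'es' AND stars > 3]
review_id=10: ✗
review_id=11: ✗
review_id=12: ✗
review_id=13: ✗
review_id=14: ✗
review_id=15: ✗
review_id=16: ✗
review_id=17: ✗
review_id=18: ✗
review_id=19: ✗
review_id=20: ✗
review_id=21: ✓ → 878
review_id=22: ✗
es_avg = 878
—
[stars_sum: stars < 2 OR lang = 'de']
review_id=10: ✗
review_id=11: ✗
review_id=12: ✓ → 583
review_id=13: ✓ → 1850
review_id=14: ✗
review_id=15: ✗
review_id=16: ✗
review_id=17: ✓ → 27
review_id=18: ✗
review_id=19: ✓ → 1418
review_id=20: ✗
review_id=21: ✗
review_id=22: ✗
stars_sum = 583 + 1850 + 27 + 1418 = 3878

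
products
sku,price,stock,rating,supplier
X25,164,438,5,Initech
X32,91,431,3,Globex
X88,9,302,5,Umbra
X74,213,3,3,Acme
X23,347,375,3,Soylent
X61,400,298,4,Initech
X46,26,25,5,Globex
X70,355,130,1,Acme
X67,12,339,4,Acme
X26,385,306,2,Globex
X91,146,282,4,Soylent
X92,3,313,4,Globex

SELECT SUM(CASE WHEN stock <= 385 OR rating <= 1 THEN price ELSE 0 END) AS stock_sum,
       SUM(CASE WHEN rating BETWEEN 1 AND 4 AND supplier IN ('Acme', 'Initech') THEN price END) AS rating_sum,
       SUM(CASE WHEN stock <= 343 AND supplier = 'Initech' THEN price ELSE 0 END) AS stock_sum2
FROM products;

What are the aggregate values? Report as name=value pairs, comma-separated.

stock_sum=1896, rating_sum=980, stock_sum2=400

[stock_sum: stock <= 385 OR rating <= 1]
sku=X25: ✗
sku=X32: ✗
sku=X88: ✓ → 9
sku=X74: ✓ → 213
sku=X23: ✓ → 347
sku=X61: ✓ → 400
sku=X46: ✓ → 26
sku=X70: ✓ → 355
sku=X67: ✓ → 12
sku=X26: ✓ → 385
sku=X91: ✓ → 146
sku=X92: ✓ → 3
stock_sum = 9 + 213 + 347 + 400 + 26 + 355 + 12 + 385 + 146 + 3 = 1896
—
[rating_sum: rating BETWEEN 1 AND 4 AND supplier IN ('Acme', 'Initech')]
sku=X25: ✗
sku=X32: ✗
sku=X88: ✗
sku=X74: ✓ → 213
sku=X23: ✗
sku=X61: ✓ → 400
sku=X46: ✗
sku=X70: ✓ → 355
sku=X67: ✓ → 12
sku=X26: ✗
sku=X91: ✗
sku=X92: ✗
rating_sum = 213 + 400 + 355 + 12 = 980
—
[stock_sum2: stock <= 343 AND supplier = 'Initech']
sku=X25: ✗
sku=X32: ✗
sku=X88: ✗
sku=X74: ✗
sku=X23: ✗
sku=X61: ✓ → 400
sku=X46: ✗
sku=X70: ✗
sku=X67: ✗
sku=X26: ✗
sku=X91: ✗
sku=X92: ✗
stock_sum2 = 400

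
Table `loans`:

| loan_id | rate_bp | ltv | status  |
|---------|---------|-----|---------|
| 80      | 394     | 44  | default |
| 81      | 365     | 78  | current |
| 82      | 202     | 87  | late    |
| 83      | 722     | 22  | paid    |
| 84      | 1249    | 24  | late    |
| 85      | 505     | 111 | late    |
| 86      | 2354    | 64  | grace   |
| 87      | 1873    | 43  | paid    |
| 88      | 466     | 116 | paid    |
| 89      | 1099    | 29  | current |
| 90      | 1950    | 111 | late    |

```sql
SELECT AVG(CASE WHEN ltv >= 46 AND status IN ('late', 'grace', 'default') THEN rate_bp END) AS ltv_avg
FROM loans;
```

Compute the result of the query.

loan_id=80: ✗
loan_id=81: ✗
loan_id=82: ✓ → 202
loan_id=83: ✗
loan_id=84: ✗
loan_id=85: ✓ → 505
loan_id=86: ✓ → 2354
loan_id=87: ✗
loan_id=88: ✗
loan_id=89: ✗
loan_id=90: ✓ → 1950
ltv_avg = (202 + 505 + 2354 + 1950) / 4 = 1252.75

1252.75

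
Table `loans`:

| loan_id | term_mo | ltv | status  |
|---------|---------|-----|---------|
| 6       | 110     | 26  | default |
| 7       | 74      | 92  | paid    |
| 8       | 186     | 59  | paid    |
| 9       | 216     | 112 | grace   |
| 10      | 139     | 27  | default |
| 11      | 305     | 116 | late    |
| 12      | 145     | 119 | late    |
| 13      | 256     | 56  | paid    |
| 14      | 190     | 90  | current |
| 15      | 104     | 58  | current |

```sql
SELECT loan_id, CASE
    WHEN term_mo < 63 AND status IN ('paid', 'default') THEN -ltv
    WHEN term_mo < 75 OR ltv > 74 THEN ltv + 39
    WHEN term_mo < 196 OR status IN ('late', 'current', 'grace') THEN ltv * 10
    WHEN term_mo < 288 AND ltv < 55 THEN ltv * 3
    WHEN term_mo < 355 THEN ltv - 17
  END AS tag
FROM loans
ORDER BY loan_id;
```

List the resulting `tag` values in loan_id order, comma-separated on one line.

loan_id=6: term_mo < 196 OR status IN ('late', 'current', 'grace') → 260
loan_id=7: term_mo < 75 OR ltv > 74 → 131
loan_id=8: term_mo < 196 OR status IN ('late', 'current', 'grace') → 590
loan_id=9: term_mo < 75 OR ltv > 74 → 151
loan_id=10: term_mo < 196 OR status IN ('late', 'current', 'grace') → 270
loan_id=11: term_mo < 75 OR ltv > 74 → 155
loan_id=12: term_mo < 75 OR ltv > 74 → 158
loan_id=13: term_mo < 355 → 39
loan_id=14: term_mo < 75 OR ltv > 74 → 129
loan_id=15: term_mo < 196 OR status IN ('late', 'current', 'grace') → 580

260, 131, 590, 151, 270, 155, 158, 39, 129, 580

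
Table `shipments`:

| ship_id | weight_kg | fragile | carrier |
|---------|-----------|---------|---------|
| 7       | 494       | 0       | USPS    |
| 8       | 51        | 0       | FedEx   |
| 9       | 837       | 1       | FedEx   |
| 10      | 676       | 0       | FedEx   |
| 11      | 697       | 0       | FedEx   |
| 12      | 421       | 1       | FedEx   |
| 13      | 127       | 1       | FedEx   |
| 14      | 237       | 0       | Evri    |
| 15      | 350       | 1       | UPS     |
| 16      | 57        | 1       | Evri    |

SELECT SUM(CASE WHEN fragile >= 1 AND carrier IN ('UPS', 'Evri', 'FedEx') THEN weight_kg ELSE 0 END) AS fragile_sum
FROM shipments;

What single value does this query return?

1792

ship_id=7: ✗
ship_id=8: ✗
ship_id=9: ✓ → 837
ship_id=10: ✗
ship_id=11: ✗
ship_id=12: ✓ → 421
ship_id=13: ✓ → 127
ship_id=14: ✗
ship_id=15: ✓ → 350
ship_id=16: ✓ → 57
fragile_sum = 837 + 421 + 127 + 350 + 57 = 1792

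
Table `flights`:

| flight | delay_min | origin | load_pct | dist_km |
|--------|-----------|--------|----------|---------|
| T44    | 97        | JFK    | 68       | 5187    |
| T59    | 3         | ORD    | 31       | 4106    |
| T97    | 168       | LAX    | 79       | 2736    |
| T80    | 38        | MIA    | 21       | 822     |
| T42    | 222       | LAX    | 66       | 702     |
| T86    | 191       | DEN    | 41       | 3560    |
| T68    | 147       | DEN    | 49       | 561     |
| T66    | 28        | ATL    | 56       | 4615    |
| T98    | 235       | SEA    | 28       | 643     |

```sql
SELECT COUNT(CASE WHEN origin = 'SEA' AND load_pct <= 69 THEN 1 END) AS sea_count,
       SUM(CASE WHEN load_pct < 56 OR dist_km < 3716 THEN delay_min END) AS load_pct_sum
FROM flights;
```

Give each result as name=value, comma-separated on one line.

[sea_count: origin = 'SEA' AND load_pct <= 69]
flight=T44: ✗
flight=T59: ✗
flight=T97: ✗
flight=T80: ✗
flight=T42: ✗
flight=T86: ✗
flight=T68: ✗
flight=T66: ✗
flight=T98: ✓ → 1
sea_count = COUNT(1) = 1
—
[load_pct_sum: load_pct < 56 OR dist_km < 3716]
flight=T44: ✗
flight=T59: ✓ → 3
flight=T97: ✓ → 168
flight=T80: ✓ → 38
flight=T42: ✓ → 222
flight=T86: ✓ → 191
flight=T68: ✓ → 147
flight=T66: ✗
flight=T98: ✓ → 235
load_pct_sum = 3 + 168 + 38 + 222 + 191 + 147 + 235 = 1004

sea_count=1, load_pct_sum=1004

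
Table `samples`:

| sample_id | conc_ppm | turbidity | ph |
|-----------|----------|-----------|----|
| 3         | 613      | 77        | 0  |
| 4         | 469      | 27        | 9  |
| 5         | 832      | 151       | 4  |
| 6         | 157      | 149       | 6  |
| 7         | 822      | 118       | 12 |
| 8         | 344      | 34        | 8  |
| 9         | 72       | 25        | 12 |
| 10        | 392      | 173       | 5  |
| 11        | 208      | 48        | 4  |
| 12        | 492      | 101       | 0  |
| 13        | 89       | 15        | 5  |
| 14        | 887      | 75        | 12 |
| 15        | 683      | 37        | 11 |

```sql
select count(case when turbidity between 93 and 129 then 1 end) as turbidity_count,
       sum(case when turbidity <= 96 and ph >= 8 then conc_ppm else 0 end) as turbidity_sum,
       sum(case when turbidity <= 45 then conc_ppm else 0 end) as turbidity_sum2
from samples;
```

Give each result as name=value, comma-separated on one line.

turbidity_count=2, turbidity_sum=2455, turbidity_sum2=1657

[turbidity_count: turbidity between 93 and 129]
sample_id=3: ✗
sample_id=4: ✗
sample_id=5: ✗
sample_id=6: ✗
sample_id=7: ✓ → 1
sample_id=8: ✗
sample_id=9: ✗
sample_id=10: ✗
sample_id=11: ✗
sample_id=12: ✓ → 1
sample_id=13: ✗
sample_id=14: ✗
sample_id=15: ✗
turbidity_count = COUNT(1, 1) = 2
—
[turbidity_sum: turbidity <= 96 and ph >= 8]
sample_id=3: ✗
sample_id=4: ✓ → 469
sample_id=5: ✗
sample_id=6: ✗
sample_id=7: ✗
sample_id=8: ✓ → 344
sample_id=9: ✓ → 72
sample_id=10: ✗
sample_id=11: ✗
sample_id=12: ✗
sample_id=13: ✗
sample_id=14: ✓ → 887
sample_id=15: ✓ → 683
turbidity_sum = 469 + 344 + 72 + 887 + 683 = 2455
—
[turbidity_sum2: turbidity <= 45]
sample_id=3: ✗
sample_id=4: ✓ → 469
sample_id=5: ✗
sample_id=6: ✗
sample_id=7: ✗
sample_id=8: ✓ → 344
sample_id=9: ✓ → 72
sample_id=10: ✗
sample_id=11: ✗
sample_id=12: ✗
sample_id=13: ✓ → 89
sample_id=14: ✗
sample_id=15: ✓ → 683
turbidity_sum2 = 469 + 344 + 72 + 89 + 683 = 1657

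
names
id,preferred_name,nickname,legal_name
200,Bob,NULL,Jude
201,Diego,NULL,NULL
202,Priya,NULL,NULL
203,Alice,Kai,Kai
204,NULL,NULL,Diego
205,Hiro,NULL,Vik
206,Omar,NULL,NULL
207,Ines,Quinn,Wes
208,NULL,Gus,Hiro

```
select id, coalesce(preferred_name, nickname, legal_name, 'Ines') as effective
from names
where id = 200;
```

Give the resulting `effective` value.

Bob

id = 200: preferred_name=Bob, nickname=NULL, legal_name=Jude.
preferred_name=Bob → Bob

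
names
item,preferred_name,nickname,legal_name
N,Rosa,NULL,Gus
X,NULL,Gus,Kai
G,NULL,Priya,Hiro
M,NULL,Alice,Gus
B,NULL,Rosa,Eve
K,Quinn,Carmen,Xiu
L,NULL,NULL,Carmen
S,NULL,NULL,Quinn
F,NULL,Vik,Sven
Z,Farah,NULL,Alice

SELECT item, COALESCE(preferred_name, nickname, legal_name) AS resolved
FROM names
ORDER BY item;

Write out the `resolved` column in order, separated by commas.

Rosa, Vik, Priya, Quinn, Carmen, Alice, Rosa, Quinn, Gus, Farah

item=B: preferred_name=NULL, nickname=Rosa → Rosa
item=F: preferred_name=NULL, nickname=Vik → Vik
item=G: preferred_name=NULL, nickname=Priya → Priya
item=K: preferred_name=Quinn → Quinn
item=L: preferred_name=NULL, nickname=NULL, legal_name=Carmen → Carmen
item=M: preferred_name=NULL, nickname=Alice → Alice
item=N: preferred_name=Rosa → Rosa
item=S: preferred_name=NULL, nickname=NULL, legal_name=Quinn → Quinn
item=X: preferred_name=NULL, nickname=Gus → Gus
item=Z: preferred_name=Farah → Farah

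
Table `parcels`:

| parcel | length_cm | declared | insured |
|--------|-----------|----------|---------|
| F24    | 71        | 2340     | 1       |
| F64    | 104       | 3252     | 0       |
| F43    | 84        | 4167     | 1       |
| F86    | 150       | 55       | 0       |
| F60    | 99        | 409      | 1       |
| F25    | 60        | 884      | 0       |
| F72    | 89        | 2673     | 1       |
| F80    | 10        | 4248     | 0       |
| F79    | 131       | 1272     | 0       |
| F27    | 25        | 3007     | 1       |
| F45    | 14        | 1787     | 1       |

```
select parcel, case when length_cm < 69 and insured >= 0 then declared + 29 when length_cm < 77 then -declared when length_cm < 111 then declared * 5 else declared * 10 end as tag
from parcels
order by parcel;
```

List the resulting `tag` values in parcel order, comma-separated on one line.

parcel=F24: length_cm < 77 → -2340
parcel=F25: length_cm < 69 and insured >= 0 → 913
parcel=F27: length_cm < 69 and insured >= 0 → 3036
parcel=F43: length_cm < 111 → 20835
parcel=F45: length_cm < 69 and insured >= 0 → 1816
parcel=F60: length_cm < 111 → 2045
parcel=F64: length_cm < 111 → 16260
parcel=F72: length_cm < 111 → 13365
parcel=F79: ELSE → 12720
parcel=F80: length_cm < 69 and insured >= 0 → 4277
parcel=F86: ELSE → 550

-2340, 913, 3036, 20835, 1816, 2045, 16260, 13365, 12720, 4277, 550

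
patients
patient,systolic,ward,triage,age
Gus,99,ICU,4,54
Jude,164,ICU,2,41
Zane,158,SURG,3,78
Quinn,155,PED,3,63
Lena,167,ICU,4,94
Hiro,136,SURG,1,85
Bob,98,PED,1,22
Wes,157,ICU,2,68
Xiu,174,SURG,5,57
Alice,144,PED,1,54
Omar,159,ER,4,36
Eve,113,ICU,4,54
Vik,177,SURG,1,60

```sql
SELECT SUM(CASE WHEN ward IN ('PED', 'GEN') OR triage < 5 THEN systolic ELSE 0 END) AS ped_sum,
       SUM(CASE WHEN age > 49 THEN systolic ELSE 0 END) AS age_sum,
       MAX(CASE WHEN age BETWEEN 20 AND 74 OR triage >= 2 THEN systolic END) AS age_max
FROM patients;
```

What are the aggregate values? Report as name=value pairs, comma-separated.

[ped_sum: ward IN ('PED', 'GEN') OR triage < 5]
patient=Gus: ✓ → 99
patient=Jude: ✓ → 164
patient=Zane: ✓ → 158
patient=Quinn: ✓ → 155
patient=Lena: ✓ → 167
patient=Hiro: ✓ → 136
patient=Bob: ✓ → 98
patient=Wes: ✓ → 157
patient=Xiu: ✗
patient=Alice: ✓ → 144
patient=Omar: ✓ → 159
patient=Eve: ✓ → 113
patient=Vik: ✓ → 177
ped_sum = 99 + 164 + 158 + 155 + 167 + 136 + 98 + 157 + 144 + 159 + 113 + 177 = 1727
—
[age_sum: age > 49]
patient=Gus: ✓ → 99
patient=Jude: ✗
patient=Zane: ✓ → 158
patient=Quinn: ✓ → 155
patient=Lena: ✓ → 167
patient=Hiro: ✓ → 136
patient=Bob: ✗
patient=Wes: ✓ → 157
patient=Xiu: ✓ → 174
patient=Alice: ✓ → 144
patient=Omar: ✗
patient=Eve: ✓ → 113
patient=Vik: ✓ → 177
age_sum = 99 + 158 + 155 + 167 + 136 + 157 + 174 + 144 + 113 + 177 = 1480
—
[age_max: age BETWEEN 20 AND 74 OR triage >= 2]
patient=Gus: ✓ → 99
patient=Jude: ✓ → 164
patient=Zane: ✓ → 158
patient=Quinn: ✓ → 155
patient=Lena: ✓ → 167
patient=Hiro: ✗
patient=Bob: ✓ → 98
patient=Wes: ✓ → 157
patient=Xiu: ✓ → 174
patient=Alice: ✓ → 144
patient=Omar: ✓ → 159
patient=Eve: ✓ → 113
patient=Vik: ✓ → 177
age_max = MAX(99, 164, 158, 155, 167, 98, 157, 174, 144, 159, 113, 177) = 177

ped_sum=1727, age_sum=1480, age_max=177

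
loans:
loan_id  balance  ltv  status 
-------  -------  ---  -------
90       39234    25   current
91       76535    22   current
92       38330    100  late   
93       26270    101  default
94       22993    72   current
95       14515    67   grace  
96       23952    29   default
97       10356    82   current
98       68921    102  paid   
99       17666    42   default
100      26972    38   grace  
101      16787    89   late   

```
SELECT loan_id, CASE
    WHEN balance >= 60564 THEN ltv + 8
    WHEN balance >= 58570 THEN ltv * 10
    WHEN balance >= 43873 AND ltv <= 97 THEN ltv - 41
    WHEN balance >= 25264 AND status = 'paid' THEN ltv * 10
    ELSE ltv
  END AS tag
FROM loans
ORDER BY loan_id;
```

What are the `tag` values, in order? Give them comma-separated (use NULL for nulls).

loan_id=90: ELSE → 25
loan_id=91: balance >= 60564 → 30
loan_id=92: ELSE → 100
loan_id=93: ELSE → 101
loan_id=94: ELSE → 72
loan_id=95: ELSE → 67
loan_id=96: ELSE → 29
loan_id=97: ELSE → 82
loan_id=98: balance >= 60564 → 110
loan_id=99: ELSE → 42
loan_id=100: ELSE → 38
loan_id=101: ELSE → 89

25, 30, 100, 101, 72, 67, 29, 82, 110, 42, 38, 89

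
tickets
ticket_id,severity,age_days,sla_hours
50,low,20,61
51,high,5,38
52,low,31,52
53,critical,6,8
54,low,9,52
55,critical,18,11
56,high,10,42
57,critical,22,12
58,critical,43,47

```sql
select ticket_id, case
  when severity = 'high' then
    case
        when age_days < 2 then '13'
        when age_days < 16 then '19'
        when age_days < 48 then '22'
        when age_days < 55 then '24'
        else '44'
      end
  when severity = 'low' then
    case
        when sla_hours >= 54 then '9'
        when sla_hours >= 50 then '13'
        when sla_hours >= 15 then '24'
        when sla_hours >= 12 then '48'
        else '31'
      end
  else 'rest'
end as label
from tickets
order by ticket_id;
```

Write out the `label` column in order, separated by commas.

9, 19, 13, rest, 13, rest, 19, rest, rest

ticket_id=50: severity='low' → inner[sla_hours >= 54] → 9
ticket_id=51: severity='high' → inner[age_days < 16] → 19
ticket_id=52: severity='low' → inner[sla_hours >= 50] → 13
ticket_id=53: severity='critical' → outer ELSE → rest
ticket_id=54: severity='low' → inner[sla_hours >= 50] → 13
ticket_id=55: severity='critical' → outer ELSE → rest
ticket_id=56: severity='high' → inner[age_days < 16] → 19
ticket_id=57: severity='critical' → outer ELSE → rest
ticket_id=58: severity='critical' → outer ELSE → rest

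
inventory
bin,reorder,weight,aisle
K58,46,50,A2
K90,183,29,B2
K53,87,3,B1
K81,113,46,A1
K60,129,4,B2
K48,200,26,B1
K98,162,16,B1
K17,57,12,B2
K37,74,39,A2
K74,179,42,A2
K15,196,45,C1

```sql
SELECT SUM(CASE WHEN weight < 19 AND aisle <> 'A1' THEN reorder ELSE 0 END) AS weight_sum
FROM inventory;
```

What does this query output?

bin=K58: ✗
bin=K90: ✗
bin=K53: ✓ → 87
bin=K81: ✗
bin=K60: ✓ → 129
bin=K48: ✗
bin=K98: ✓ → 162
bin=K17: ✓ → 57
bin=K37: ✗
bin=K74: ✗
bin=K15: ✗
weight_sum = 87 + 129 + 162 + 57 = 435

435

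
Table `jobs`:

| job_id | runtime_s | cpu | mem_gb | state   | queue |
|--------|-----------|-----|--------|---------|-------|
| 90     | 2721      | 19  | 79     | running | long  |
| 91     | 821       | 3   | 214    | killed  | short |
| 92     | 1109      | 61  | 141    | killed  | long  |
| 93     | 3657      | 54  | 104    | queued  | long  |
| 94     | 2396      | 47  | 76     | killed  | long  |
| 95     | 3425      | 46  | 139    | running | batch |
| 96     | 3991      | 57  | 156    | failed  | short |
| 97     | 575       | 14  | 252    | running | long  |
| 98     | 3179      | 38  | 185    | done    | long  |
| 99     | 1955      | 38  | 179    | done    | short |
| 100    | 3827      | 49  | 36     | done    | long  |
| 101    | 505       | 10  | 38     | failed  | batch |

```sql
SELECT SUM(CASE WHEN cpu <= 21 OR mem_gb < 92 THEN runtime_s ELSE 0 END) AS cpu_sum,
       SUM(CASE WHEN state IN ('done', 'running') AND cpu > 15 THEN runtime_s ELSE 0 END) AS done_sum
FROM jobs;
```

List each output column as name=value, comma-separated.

[cpu_sum: cpu <= 21 OR mem_gb < 92]
job_id=90: ✓ → 2721
job_id=91: ✓ → 821
job_id=92: ✗
job_id=93: ✗
job_id=94: ✓ → 2396
job_id=95: ✗
job_id=96: ✗
job_id=97: ✓ → 575
job_id=98: ✗
job_id=99: ✗
job_id=100: ✓ → 3827
job_id=101: ✓ → 505
cpu_sum = 2721 + 821 + 2396 + 575 + 3827 + 505 = 10845
—
[done_sum: state IN ('done', 'running') AND cpu > 15]
job_id=90: ✓ → 2721
job_id=91: ✗
job_id=92: ✗
job_id=93: ✗
job_id=94: ✗
job_id=95: ✓ → 3425
job_id=96: ✗
job_id=97: ✗
job_id=98: ✓ → 3179
job_id=99: ✓ → 1955
job_id=100: ✓ → 3827
job_id=101: ✗
done_sum = 2721 + 3425 + 3179 + 1955 + 3827 = 15107

cpu_sum=10845, done_sum=15107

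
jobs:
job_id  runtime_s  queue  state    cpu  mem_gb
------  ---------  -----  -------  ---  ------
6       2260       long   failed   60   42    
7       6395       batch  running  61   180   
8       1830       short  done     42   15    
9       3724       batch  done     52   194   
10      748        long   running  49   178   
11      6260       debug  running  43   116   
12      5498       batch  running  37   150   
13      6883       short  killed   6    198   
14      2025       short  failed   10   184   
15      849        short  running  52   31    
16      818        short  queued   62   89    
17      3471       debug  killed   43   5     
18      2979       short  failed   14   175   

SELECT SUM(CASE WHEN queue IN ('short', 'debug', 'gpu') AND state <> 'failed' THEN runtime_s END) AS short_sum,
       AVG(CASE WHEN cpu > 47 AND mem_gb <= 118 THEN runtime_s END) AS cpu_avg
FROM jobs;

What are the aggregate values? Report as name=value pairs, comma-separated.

short_sum=20111, cpu_avg=1309

[short_sum: queue IN ('short', 'debug', 'gpu') AND state <> 'failed']
job_id=6: ✗
job_id=7: ✗
job_id=8: ✓ → 1830
job_id=9: ✗
job_id=10: ✗
job_id=11: ✓ → 6260
job_id=12: ✗
job_id=13: ✓ → 6883
job_id=14: ✗
job_id=15: ✓ → 849
job_id=16: ✓ → 818
job_id=17: ✓ → 3471
job_id=18: ✗
short_sum = 1830 + 6260 + 6883 + 849 + 818 + 3471 = 20111
—
[cpu_avg: cpu > 47 AND mem_gb <= 118]
job_id=6: ✓ → 2260
job_id=7: ✗
job_id=8: ✗
job_id=9: ✗
job_id=10: ✗
job_id=11: ✗
job_id=12: ✗
job_id=13: ✗
job_id=14: ✗
job_id=15: ✓ → 849
job_id=16: ✓ → 818
job_id=17: ✗
job_id=18: ✗
cpu_avg = (2260 + 849 + 818) / 3 = 1309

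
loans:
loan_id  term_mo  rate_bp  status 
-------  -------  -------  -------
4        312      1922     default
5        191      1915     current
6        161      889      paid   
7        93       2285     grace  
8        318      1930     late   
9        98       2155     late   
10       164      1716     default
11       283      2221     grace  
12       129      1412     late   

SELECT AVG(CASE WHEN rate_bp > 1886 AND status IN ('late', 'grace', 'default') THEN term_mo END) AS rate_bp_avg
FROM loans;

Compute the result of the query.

loan_id=4: ✓ → 312
loan_id=5: ✗
loan_id=6: ✗
loan_id=7: ✓ → 93
loan_id=8: ✓ → 318
loan_id=9: ✓ → 98
loan_id=10: ✗
loan_id=11: ✓ → 283
loan_id=12: ✗
rate_bp_avg = (312 + 93 + 318 + 98 + 283) / 5 = 220.8

220.8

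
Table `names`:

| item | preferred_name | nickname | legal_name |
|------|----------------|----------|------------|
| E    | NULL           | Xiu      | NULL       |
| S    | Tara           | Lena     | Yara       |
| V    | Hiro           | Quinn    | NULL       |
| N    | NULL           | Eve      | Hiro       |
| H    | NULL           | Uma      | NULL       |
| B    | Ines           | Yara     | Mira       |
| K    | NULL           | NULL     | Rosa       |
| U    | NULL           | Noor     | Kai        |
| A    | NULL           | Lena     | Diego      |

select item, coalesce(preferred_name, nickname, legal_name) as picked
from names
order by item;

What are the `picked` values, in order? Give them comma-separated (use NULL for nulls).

Lena, Ines, Xiu, Uma, Rosa, Eve, Tara, Noor, Hiro

item=A: preferred_name=NULL, nickname=Lena → Lena
item=B: preferred_name=Ines → Ines
item=E: preferred_name=NULL, nickname=Xiu → Xiu
item=H: preferred_name=NULL, nickname=Uma → Uma
item=K: preferred_name=NULL, nickname=NULL, legal_name=Rosa → Rosa
item=N: preferred_name=NULL, nickname=Eve → Eve
item=S: preferred_name=Tara → Tara
item=U: preferred_name=NULL, nickname=Noor → Noor
item=V: preferred_name=Hiro → Hiro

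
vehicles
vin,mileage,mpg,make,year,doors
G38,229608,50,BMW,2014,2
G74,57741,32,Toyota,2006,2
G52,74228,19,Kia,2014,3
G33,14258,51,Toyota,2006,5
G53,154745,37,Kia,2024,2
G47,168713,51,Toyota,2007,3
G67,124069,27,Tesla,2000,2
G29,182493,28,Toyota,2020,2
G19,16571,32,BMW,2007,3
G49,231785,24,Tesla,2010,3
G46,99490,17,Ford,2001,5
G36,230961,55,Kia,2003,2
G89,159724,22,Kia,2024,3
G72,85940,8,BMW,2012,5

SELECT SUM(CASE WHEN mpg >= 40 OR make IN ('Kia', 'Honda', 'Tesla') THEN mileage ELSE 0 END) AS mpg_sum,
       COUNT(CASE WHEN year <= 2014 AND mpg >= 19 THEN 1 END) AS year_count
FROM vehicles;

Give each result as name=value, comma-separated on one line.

[mpg_sum: mpg >= 40 OR make IN ('Kia', 'Honda', 'Tesla')]
vin=G38: ✓ → 229608
vin=G74: ✗
vin=G52: ✓ → 74228
vin=G33: ✓ → 14258
vin=G53: ✓ → 154745
vin=G47: ✓ → 168713
vin=G67: ✓ → 124069
vin=G29: ✗
vin=G19: ✗
vin=G49: ✓ → 231785
vin=G46: ✗
vin=G36: ✓ → 230961
vin=G89: ✓ → 159724
vin=G72: ✗
mpg_sum = 229608 + 74228 + 14258 + 154745 + 168713 + 124069 + 231785 + 230961 + 159724 = 1388091
—
[year_count: year <= 2014 AND mpg >= 19]
vin=G38: ✓ → 1
vin=G74: ✓ → 1
vin=G52: ✓ → 1
vin=G33: ✓ → 1
vin=G53: ✗
vin=G47: ✓ → 1
vin=G67: ✓ → 1
vin=G29: ✗
vin=G19: ✓ → 1
vin=G49: ✓ → 1
vin=G46: ✗
vin=G36: ✓ → 1
vin=G89: ✗
vin=G72: ✗
year_count = COUNT(1, 1, 1, 1, 1, 1, 1, 1, 1) = 9

mpg_sum=1388091, year_count=9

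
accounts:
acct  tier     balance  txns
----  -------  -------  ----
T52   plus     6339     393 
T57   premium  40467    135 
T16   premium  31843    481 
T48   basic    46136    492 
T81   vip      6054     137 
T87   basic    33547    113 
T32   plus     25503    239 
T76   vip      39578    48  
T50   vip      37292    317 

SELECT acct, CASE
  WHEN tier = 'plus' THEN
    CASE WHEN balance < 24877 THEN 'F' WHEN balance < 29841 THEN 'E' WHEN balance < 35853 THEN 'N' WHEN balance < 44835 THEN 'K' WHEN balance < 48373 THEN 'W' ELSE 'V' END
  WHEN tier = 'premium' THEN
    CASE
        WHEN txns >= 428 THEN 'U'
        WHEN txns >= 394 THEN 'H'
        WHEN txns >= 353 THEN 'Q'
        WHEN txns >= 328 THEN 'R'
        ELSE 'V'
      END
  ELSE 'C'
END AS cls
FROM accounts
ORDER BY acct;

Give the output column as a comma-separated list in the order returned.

acct=T16: tier='premium' → inner[txns >= 428] → U
acct=T32: tier='plus' → inner[balance < 29841] → E
acct=T48: tier='basic' → outer ELSE → C
acct=T50: tier='vip' → outer ELSE → C
acct=T52: tier='plus' → inner[balance < 24877] → F
acct=T57: tier='premium' → inner[ELSE] → V
acct=T76: tier='vip' → outer ELSE → C
acct=T81: tier='vip' → outer ELSE → C
acct=T87: tier='basic' → outer ELSE → C

U, E, C, C, F, V, C, C, C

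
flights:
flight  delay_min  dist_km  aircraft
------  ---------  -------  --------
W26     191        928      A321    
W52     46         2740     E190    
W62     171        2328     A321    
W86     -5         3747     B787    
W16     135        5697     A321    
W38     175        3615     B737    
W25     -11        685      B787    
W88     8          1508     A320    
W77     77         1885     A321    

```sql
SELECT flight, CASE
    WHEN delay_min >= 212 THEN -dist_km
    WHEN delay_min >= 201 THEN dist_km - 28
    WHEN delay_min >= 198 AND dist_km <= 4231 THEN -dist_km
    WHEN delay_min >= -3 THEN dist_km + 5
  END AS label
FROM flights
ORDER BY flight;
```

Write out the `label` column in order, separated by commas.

5702, NULL, 933, 3620, 2745, 2333, 1890, NULL, 1513

flight=W16: delay_min >= -3 → 5702
flight=W25: (no match → NULL) → NULL
flight=W26: delay_min >= -3 → 933
flight=W38: delay_min >= -3 → 3620
flight=W52: delay_min >= -3 → 2745
flight=W62: delay_min >= -3 → 2333
flight=W77: delay_min >= -3 → 1890
flight=W86: (no match → NULL) → NULL
flight=W88: delay_min >= -3 → 1513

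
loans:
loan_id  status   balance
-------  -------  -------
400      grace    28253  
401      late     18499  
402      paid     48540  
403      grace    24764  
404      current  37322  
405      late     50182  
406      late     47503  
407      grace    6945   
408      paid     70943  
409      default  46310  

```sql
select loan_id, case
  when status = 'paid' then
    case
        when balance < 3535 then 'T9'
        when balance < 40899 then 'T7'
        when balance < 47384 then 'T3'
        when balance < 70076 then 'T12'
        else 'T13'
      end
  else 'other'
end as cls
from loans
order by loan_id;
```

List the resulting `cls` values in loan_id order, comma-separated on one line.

other, other, T12, other, other, other, other, other, T13, other

loan_id=400: status='grace' → outer ELSE → other
loan_id=401: status='late' → outer ELSE → other
loan_id=402: status='paid' → inner[balance < 70076] → T12
loan_id=403: status='grace' → outer ELSE → other
loan_id=404: status='current' → outer ELSE → other
loan_id=405: status='late' → outer ELSE → other
loan_id=406: status='late' → outer ELSE → other
loan_id=407: status='grace' → outer ELSE → other
loan_id=408: status='paid' → inner[ELSE] → T13
loan_id=409: status='default' → outer ELSE → other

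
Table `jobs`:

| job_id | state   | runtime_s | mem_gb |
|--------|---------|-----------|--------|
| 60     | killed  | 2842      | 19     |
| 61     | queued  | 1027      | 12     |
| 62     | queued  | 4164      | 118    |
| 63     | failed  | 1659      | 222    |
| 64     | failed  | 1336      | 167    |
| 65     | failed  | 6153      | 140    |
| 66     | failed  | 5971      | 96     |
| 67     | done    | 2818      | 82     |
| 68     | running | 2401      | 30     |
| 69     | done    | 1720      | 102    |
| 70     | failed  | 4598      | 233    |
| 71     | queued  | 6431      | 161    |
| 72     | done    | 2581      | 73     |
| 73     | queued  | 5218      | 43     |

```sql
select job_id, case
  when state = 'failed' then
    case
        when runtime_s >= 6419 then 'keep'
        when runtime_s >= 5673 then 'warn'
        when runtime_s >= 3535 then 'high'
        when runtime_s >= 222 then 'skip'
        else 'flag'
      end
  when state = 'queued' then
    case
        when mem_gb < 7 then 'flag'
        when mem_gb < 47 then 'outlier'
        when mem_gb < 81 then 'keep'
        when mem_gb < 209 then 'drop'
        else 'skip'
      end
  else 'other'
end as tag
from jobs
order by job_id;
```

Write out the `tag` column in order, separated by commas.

other, outlier, drop, skip, skip, warn, warn, other, other, other, high, drop, other, outlier

job_id=60: state='killed' → outer ELSE → other
job_id=61: state='queued' → inner[mem_gb < 47] → outlier
job_id=62: state='queued' → inner[mem_gb < 209] → drop
job_id=63: state='failed' → inner[runtime_s >= 222] → skip
job_id=64: state='failed' → inner[runtime_s >= 222] → skip
job_id=65: state='failed' → inner[runtime_s >= 5673] → warn
job_id=66: state='failed' → inner[runtime_s >= 5673] → warn
job_id=67: state='done' → outer ELSE → other
job_id=68: state='running' → outer ELSE → other
job_id=69: state='done' → outer ELSE → other
job_id=70: state='failed' → inner[runtime_s >= 3535] → high
job_id=71: state='queued' → inner[mem_gb < 209] → drop
job_id=72: state='done' → outer ELSE → other
job_id=73: state='queued' → inner[mem_gb < 47] → outlier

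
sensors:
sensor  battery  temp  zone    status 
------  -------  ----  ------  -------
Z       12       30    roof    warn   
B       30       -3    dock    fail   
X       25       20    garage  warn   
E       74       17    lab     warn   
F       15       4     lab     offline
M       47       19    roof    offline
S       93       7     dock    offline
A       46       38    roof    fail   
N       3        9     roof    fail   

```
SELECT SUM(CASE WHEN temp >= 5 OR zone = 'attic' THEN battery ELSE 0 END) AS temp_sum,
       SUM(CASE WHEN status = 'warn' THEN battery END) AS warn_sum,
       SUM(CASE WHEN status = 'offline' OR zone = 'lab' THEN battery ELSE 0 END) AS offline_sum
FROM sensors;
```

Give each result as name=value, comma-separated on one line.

temp_sum=300, warn_sum=111, offline_sum=229

[temp_sum: temp >= 5 OR zone = 'attic']
sensor=Z: ✓ → 12
sensor=B: ✗
sensor=X: ✓ → 25
sensor=E: ✓ → 74
sensor=F: ✗
sensor=M: ✓ → 47
sensor=S: ✓ → 93
sensor=A: ✓ → 46
sensor=N: ✓ → 3
temp_sum = 12 + 25 + 74 + 47 + 93 + 46 + 3 = 300
—
[warn_sum: status = 'warn']
sensor=Z: ✓ → 12
sensor=B: ✗
sensor=X: ✓ → 25
sensor=E: ✓ → 74
sensor=F: ✗
sensor=M: ✗
sensor=S: ✗
sensor=A: ✗
sensor=N: ✗
warn_sum = 12 + 25 + 74 = 111
—
[offline_sum: status = 'offline' OR zone = 'lab']
sensor=Z: ✗
sensor=B: ✗
sensor=X: ✗
sensor=E: ✓ → 74
sensor=F: ✓ → 15
sensor=M: ✓ → 47
sensor=S: ✓ → 93
sensor=A: ✗
sensor=N: ✗
offline_sum = 74 + 15 + 47 + 93 = 229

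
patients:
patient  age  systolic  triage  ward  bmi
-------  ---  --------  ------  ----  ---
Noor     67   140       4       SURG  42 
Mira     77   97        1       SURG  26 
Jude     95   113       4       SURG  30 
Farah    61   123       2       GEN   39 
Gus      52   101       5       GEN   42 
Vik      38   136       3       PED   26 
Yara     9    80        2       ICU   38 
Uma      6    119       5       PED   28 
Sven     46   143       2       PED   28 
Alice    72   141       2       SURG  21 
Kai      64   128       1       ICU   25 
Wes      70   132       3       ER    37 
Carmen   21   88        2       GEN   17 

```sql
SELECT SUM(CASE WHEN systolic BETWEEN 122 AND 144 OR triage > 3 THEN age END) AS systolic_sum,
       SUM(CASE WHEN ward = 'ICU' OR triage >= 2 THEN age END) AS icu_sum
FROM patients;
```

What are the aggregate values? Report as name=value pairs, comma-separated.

[systolic_sum: systolic BETWEEN 122 AND 144 OR triage > 3]
patient=Noor: ✓ → 67
patient=Mira: ✗
patient=Jude: ✓ → 95
patient=Farah: ✓ → 61
patient=Gus: ✓ → 52
patient=Vik: ✓ → 38
patient=Yara: ✗
patient=Uma: ✓ → 6
patient=Sven: ✓ → 46
patient=Alice: ✓ → 72
patient=Kai: ✓ → 64
patient=Wes: ✓ → 70
patient=Carmen: ✗
systolic_sum = 67 + 95 + 61 + 52 + 38 + 6 + 46 + 72 + 64 + 70 = 571
—
[icu_sum: ward = 'ICU' OR triage >= 2]
patient=Noor: ✓ → 67
patient=Mira: ✗
patient=Jude: ✓ → 95
patient=Farah: ✓ → 61
patient=Gus: ✓ → 52
patient=Vik: ✓ → 38
patient=Yara: ✓ → 9
patient=Uma: ✓ → 6
patient=Sven: ✓ → 46
patient=Alice: ✓ → 72
patient=Kai: ✓ → 64
patient=Wes: ✓ → 70
patient=Carmen: ✓ → 21
icu_sum = 67 + 95 + 61 + 52 + 38 + 9 + 6 + 46 + 72 + 64 + 70 + 21 = 601

systolic_sum=571, icu_sum=601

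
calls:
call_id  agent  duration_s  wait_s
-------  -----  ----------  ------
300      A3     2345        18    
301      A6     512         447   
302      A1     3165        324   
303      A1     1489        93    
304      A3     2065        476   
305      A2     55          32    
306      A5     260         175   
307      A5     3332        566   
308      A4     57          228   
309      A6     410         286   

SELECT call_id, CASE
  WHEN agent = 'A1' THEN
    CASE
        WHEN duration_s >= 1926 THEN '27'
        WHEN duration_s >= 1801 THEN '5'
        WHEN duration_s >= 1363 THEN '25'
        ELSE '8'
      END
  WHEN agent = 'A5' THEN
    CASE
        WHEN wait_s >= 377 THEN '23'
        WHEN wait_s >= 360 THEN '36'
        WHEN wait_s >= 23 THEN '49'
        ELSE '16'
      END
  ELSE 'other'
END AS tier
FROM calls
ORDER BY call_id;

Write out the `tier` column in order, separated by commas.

call_id=300: agent='A3' → outer ELSE → other
call_id=301: agent='A6' → outer ELSE → other
call_id=302: agent='A1' → inner[duration_s >= 1926] → 27
call_id=303: agent='A1' → inner[duration_s >= 1363] → 25
call_id=304: agent='A3' → outer ELSE → other
call_id=305: agent='A2' → outer ELSE → other
call_id=306: agent='A5' → inner[wait_s >= 23] → 49
call_id=307: agent='A5' → inner[wait_s >= 377] → 23
call_id=308: agent='A4' → outer ELSE → other
call_id=309: agent='A6' → outer ELSE → other

other, other, 27, 25, other, other, 49, 23, other, other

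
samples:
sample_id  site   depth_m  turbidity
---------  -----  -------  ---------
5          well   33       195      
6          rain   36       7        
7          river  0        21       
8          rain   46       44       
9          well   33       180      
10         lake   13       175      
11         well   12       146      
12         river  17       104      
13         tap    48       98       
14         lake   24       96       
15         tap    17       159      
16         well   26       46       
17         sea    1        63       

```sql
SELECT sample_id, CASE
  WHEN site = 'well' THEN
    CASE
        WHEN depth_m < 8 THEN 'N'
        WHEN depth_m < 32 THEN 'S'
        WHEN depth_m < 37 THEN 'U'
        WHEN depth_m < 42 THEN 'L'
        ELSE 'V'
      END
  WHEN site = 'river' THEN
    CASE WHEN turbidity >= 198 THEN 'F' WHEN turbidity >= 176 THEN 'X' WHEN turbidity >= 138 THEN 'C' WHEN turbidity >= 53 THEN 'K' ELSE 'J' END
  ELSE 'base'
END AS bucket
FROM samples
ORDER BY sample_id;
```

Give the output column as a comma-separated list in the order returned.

sample_id=5: site='well' → inner[depth_m < 37] → U
sample_id=6: site='rain' → outer ELSE → base
sample_id=7: site='river' → inner[ELSE] → J
sample_id=8: site='rain' → outer ELSE → base
sample_id=9: site='well' → inner[depth_m < 37] → U
sample_id=10: site='lake' → outer ELSE → base
sample_id=11: site='well' → inner[depth_m < 32] → S
sample_id=12: site='river' → inner[turbidity >= 53] → K
sample_id=13: site='tap' → outer ELSE → base
sample_id=14: site='lake' → outer ELSE → base
sample_id=15: site='tap' → outer ELSE → base
sample_id=16: site='well' → inner[depth_m < 32] → S
sample_id=17: site='sea' → outer ELSE → base

U, base, J, base, U, base, S, K, base, base, base, S, base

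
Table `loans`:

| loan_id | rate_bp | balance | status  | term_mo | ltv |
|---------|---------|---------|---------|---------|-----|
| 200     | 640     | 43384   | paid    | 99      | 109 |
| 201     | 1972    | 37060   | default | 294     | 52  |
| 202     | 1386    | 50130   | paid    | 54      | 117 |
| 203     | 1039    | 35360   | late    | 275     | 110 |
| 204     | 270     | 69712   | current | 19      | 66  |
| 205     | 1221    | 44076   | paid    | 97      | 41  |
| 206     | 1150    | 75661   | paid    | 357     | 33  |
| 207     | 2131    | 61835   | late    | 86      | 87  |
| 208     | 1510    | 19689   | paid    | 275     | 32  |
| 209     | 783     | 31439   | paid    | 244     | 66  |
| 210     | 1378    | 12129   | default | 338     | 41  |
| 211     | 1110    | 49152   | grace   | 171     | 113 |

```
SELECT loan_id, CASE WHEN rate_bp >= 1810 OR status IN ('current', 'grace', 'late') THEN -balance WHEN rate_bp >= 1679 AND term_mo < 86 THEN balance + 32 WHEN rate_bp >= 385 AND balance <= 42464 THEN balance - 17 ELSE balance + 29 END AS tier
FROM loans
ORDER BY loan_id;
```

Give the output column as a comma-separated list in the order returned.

loan_id=200: ELSE → 43413
loan_id=201: rate_bp >= 1810 OR status IN ('current', 'grace', 'late') → -37060
loan_id=202: ELSE → 50159
loan_id=203: rate_bp >= 1810 OR status IN ('current', 'grace', 'late') → -35360
loan_id=204: rate_bp >= 1810 OR status IN ('current', 'grace', 'late') → -69712
loan_id=205: ELSE → 44105
loan_id=206: ELSE → 75690
loan_id=207: rate_bp >= 1810 OR status IN ('current', 'grace', 'late') → -61835
loan_id=208: rate_bp >= 385 AND balance <= 42464 → 19672
loan_id=209: rate_bp >= 385 AND balance <= 42464 → 31422
loan_id=210: rate_bp >= 385 AND balance <= 42464 → 12112
loan_id=211: rate_bp >= 1810 OR status IN ('current', 'grace', 'late') → -49152

43413, -37060, 50159, -35360, -69712, 44105, 75690, -61835, 19672, 31422, 12112, -49152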